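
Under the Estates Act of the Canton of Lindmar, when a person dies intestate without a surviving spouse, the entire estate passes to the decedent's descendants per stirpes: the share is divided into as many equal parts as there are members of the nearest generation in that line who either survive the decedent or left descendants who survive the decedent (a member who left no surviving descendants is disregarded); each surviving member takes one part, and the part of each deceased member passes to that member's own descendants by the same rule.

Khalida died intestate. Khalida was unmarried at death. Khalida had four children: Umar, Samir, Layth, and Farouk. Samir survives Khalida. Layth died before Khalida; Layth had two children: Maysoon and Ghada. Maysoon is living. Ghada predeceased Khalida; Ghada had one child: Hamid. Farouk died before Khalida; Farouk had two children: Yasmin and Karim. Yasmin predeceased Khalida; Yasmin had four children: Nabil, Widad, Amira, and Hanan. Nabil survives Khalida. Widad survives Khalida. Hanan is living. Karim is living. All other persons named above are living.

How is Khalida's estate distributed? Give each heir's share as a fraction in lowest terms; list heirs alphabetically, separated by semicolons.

There is no surviving spouse, so the entire estate passes to Khalida's descendants per stirpes.
The estate is divided into 4 equal shares of 1/4 among Umar, Samir, Layth, Farouk.
Umar is living and takes 1/4.
Samir is living and takes 1/4.
Layth predeceased; the 1/4 allotted to Layth's branch passes to Layth's issue by representation.
The 1/4 is divided into 2 equal shares of 1/8 among Maysoon, Ghada.
Maysoon is living and takes 1/8.
Ghada predeceased; the 1/8 allotted to Ghada's branch passes to Ghada's issue by representation.
Hamid is the sole taker at this level and receives the full 1/8.
Farouk predeceased; the 1/4 allotted to Farouk's branch passes to Farouk's issue by representation.
The 1/4 is divided into 2 equal shares of 1/8 among Yasmin, Karim.
Yasmin predeceased; the 1/8 allotted to Yasmin's branch passes to Yasmin's issue by representation.
The 1/8 is divided into 4 equal shares of 1/32 among Nabil, Widad, Amira, Hanan.
Nabil is living and takes 1/32.
Widad is living and takes 1/32.
Amira is living and takes 1/32.
Hanan is living and takes 1/32.
Karim is living and takes 1/8.

Amira 1/32; Hamid 1/8; Hanan 1/32; Karim 1/8; Maysoon 1/8; Nabil 1/32; Samir 1/4; Umar 1/4; Widad 1/32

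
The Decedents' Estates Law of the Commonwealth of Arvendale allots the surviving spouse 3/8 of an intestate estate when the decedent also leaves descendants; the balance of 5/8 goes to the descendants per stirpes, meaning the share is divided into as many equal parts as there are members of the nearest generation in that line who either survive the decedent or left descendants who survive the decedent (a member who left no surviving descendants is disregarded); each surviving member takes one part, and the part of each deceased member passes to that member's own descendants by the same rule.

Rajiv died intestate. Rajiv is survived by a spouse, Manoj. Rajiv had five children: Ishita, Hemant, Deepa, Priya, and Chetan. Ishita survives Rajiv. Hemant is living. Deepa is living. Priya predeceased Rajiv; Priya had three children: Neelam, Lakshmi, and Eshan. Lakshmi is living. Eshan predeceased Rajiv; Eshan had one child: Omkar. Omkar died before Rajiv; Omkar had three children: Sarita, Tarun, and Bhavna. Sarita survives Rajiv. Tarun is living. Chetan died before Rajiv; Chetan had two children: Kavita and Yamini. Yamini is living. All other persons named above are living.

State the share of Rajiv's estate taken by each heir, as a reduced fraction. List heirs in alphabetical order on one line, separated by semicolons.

Bhavna 1/72; Deepa 1/8; Hemant 1/8; Ishita 1/8; Kavita 1/16; Lakshmi 1/24; Manoj 3/8; Neelam 1/24; Sarita 1/72; Tarun 1/72; Yamini 1/16

Manoj, as surviving spouse, takes 3/8.
The remaining 5/8 passes to Rajiv's descendants per stirpes.
The 5/8 is divided into 5 equal shares of 1/8 among Ishita, Hemant, Deepa, Priya, Chetan.
Ishita is living and takes 1/8.
Hemant is living and takes 1/8.
Deepa is living and takes 1/8.
Priya predeceased; the 1/8 allotted to Priya's branch passes to Priya's issue by representation.
The 1/8 is divided into 3 equal shares of 1/24 among Neelam, Lakshmi, Eshan.
Neelam is living and takes 1/24.
Lakshmi is living and takes 1/24.
Eshan predeceased; the 1/24 allotted to Eshan's branch passes to Eshan's issue by representation.
Omkar's line is the sole branch at this level, so the full 1/24 passes to Omkar's issue by representation.
The 1/24 is divided into 3 equal shares of 1/72 among Sarita, Tarun, Bhavna.
Sarita is living and takes 1/72.
Tarun is living and takes 1/72.
Bhavna is living and takes 1/72.
Chetan predeceased; the 1/8 allotted to Chetan's branch passes to Chetan's issue by representation.
The 1/8 is divided into 2 equal shares of 1/16 among Kavita, Yamini.
Kavita is living and takes 1/16.
Yamini is living and takes 1/16.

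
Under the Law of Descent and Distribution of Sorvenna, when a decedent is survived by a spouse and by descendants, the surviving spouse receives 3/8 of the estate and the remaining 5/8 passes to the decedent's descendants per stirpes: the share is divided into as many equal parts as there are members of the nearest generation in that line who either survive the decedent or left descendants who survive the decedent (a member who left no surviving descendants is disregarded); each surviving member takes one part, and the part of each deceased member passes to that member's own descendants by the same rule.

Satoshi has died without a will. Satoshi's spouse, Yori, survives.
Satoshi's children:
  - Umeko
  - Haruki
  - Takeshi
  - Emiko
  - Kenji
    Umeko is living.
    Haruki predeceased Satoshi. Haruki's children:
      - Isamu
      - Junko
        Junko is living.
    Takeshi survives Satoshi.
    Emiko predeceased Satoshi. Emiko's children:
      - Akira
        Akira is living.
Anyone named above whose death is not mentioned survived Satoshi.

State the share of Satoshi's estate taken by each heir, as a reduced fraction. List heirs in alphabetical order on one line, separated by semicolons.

Akira 1/8; Isamu 1/16; Junko 1/16; Kenji 1/8; Takeshi 1/8; Umeko 1/8; Yori 3/8

Yori, as surviving spouse, takes 3/8.
The remaining 5/8 passes to Satoshi's descendants per stirpes.
The 5/8 is divided into 5 equal shares of 1/8 among Umeko, Haruki, Takeshi, Emiko, Kenji.
Umeko is living and takes 1/8.
Haruki predeceased; the 1/8 allotted to Haruki's branch passes to Haruki's issue by representation.
The 1/8 is divided into 2 equal shares of 1/16 among Isamu, Junko.
Isamu is living and takes 1/16.
Junko is living and takes 1/16.
Takeshi is living and takes 1/8.
Emiko predeceased; the 1/8 allotted to Emiko's branch passes to Emiko's issue by representation.
Akira is the sole taker at this level and receives the full 1/8.
Kenji is living and takes 1/8.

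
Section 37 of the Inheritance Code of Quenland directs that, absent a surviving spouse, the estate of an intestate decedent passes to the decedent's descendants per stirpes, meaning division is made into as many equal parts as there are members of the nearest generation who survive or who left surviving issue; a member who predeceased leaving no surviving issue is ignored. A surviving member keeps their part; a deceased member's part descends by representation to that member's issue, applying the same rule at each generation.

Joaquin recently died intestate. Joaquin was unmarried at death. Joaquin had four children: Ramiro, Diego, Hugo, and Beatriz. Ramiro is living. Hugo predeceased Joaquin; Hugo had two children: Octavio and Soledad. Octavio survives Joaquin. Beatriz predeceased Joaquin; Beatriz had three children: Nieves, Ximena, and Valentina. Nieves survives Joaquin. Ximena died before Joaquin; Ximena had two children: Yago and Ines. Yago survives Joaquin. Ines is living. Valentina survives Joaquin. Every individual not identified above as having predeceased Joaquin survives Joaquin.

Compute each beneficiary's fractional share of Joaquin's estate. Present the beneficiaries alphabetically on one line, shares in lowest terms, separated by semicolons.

Diego 1/4; Ines 1/24; Nieves 1/12; Octavio 1/8; Ramiro 1/4; Soledad 1/8; Valentina 1/12; Yago 1/24

There is no surviving spouse, so the entire estate passes to Joaquin's descendants per stirpes.
The estate is divided into 4 equal shares of 1/4 among Ramiro, Diego, Hugo, Beatriz.
Ramiro is living and takes 1/4.
Diego is living and takes 1/4.
Hugo predeceased; the 1/4 allotted to Hugo's branch passes to Hugo's issue by representation.
The 1/4 is divided into 2 equal shares of 1/8 among Octavio, Soledad.
Octavio is living and takes 1/8.
Soledad is living and takes 1/8.
Beatriz predeceased; the 1/4 allotted to Beatriz's branch passes to Beatriz's issue by representation.
The 1/4 is divided into 3 equal shares of 1/12 among Nieves, Ximena, Valentina.
Nieves is living and takes 1/12.
Ximena predeceased; the 1/12 allotted to Ximena's branch passes to Ximena's issue by representation.
The 1/12 is divided into 2 equal shares of 1/24 among Yago, Ines.
Yago is living and takes 1/24.
Ines is living and takes 1/24.
Valentina is living and takes 1/12.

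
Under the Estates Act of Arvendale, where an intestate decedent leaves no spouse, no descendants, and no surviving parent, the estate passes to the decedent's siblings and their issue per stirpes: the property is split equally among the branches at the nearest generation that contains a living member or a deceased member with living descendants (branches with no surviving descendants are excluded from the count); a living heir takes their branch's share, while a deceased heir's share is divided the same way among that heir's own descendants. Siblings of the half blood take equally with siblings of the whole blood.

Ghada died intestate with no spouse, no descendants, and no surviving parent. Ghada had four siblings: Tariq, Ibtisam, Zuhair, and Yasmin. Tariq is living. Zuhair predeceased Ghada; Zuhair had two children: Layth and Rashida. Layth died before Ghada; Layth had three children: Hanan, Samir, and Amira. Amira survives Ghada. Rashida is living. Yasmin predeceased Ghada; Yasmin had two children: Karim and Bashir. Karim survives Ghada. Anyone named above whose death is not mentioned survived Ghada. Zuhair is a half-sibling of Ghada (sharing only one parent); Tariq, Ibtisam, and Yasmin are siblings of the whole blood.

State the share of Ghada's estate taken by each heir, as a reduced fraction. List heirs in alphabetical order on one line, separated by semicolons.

No spouse, descendants, or parent survives, so the estate passes to Ghada's siblings per stirpes.
Half-blood and whole-blood siblings take equally under the stated rule.
The estate is divided into 4 equal shares of 1/4 among Tariq, Ibtisam, Zuhair, Yasmin.
Tariq is living and takes 1/4.
Ibtisam is living and takes 1/4.
Zuhair predeceased; the 1/4 allotted to Zuhair's branch passes to Zuhair's issue by representation.
The 1/4 is divided into 2 equal shares of 1/8 among Layth, Rashida.
Layth predeceased; the 1/8 allotted to Layth's branch passes to Layth's issue by representation.
The 1/8 is divided into 3 equal shares of 1/24 among Hanan, Samir, Amira.
Hanan is living and takes 1/24.
Samir is living and takes 1/24.
Amira is living and takes 1/24.
Rashida is living and takes 1/8.
Yasmin predeceased; the 1/4 allotted to Yasmin's branch passes to Yasmin's issue by representation.
The 1/4 is divided into 2 equal shares of 1/8 among Karim, Bashir.
Karim is living and takes 1/8.
Bashir is living and takes 1/8.

Amira 1/24; Bashir 1/8; Hanan 1/24; Ibtisam 1/4; Karim 1/8; Rashida 1/8; Samir 1/24; Tariq 1/4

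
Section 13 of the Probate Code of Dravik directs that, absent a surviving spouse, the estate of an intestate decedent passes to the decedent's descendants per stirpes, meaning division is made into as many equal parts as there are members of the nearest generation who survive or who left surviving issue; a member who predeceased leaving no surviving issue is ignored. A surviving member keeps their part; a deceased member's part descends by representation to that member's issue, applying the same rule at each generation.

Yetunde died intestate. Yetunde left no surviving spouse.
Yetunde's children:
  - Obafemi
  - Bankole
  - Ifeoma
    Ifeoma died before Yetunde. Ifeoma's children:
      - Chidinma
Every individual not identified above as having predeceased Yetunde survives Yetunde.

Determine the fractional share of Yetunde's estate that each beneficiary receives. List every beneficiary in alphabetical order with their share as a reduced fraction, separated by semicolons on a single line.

Bankole 1/3; Chidinma 1/3; Obafemi 1/3

There is no surviving spouse, so the entire estate passes to Yetunde's descendants per stirpes.
The estate is divided into 3 equal shares of 1/3 among Obafemi, Bankole, Ifeoma.
Obafemi is living and takes 1/3.
Bankole is living and takes 1/3.
Ifeoma predeceased; the 1/3 allotted to Ifeoma's branch passes to Ifeoma's issue by representation.
Chidinma is the sole taker at this level and receives the full 1/3.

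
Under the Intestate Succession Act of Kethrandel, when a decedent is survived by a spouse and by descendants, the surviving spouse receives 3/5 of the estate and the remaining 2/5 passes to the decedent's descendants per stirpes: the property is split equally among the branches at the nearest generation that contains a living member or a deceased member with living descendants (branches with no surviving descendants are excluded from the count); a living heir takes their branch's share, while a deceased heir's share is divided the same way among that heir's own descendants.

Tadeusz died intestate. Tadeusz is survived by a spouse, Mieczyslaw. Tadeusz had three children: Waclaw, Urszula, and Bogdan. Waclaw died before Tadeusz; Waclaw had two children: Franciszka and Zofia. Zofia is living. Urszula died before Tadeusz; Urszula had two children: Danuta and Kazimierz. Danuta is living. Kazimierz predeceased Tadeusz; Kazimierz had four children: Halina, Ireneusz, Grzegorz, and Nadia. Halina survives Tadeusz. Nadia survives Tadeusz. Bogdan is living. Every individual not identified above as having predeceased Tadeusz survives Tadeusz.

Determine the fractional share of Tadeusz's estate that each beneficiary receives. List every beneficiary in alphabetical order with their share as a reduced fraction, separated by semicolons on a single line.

Mieczyslaw, as surviving spouse, takes 3/5.
The remaining 2/5 passes to Tadeusz's descendants per stirpes.
The 2/5 is divided into 3 equal shares of 2/15 among Waclaw, Urszula, Bogdan.
Waclaw predeceased; the 2/15 allotted to Waclaw's branch passes to Waclaw's issue by representation.
The 2/15 is divided into 2 equal shares of 1/15 among Franciszka, Zofia.
Franciszka is living and takes 1/15.
Zofia is living and takes 1/15.
Urszula predeceased; the 2/15 allotted to Urszula's branch passes to Urszula's issue by representation.
The 2/15 is divided into 2 equal shares of 1/15 among Danuta, Kazimierz.
Danuta is living and takes 1/15.
Kazimierz predeceased; the 1/15 allotted to Kazimierz's branch passes to Kazimierz's issue by representation.
The 1/15 is divided into 4 equal shares of 1/60 among Halina, Ireneusz, Grzegorz, Nadia.
Halina is living and takes 1/60.
Ireneusz is living and takes 1/60.
Grzegorz is living and takes 1/60.
Nadia is living and takes 1/60.
Bogdan is living and takes 2/15.

Bogdan 2/15; Danuta 1/15; Franciszka 1/15; Grzegorz 1/60; Halina 1/60; Ireneusz 1/60; Mieczyslaw 3/5; Nadia 1/60; Zofia 1/15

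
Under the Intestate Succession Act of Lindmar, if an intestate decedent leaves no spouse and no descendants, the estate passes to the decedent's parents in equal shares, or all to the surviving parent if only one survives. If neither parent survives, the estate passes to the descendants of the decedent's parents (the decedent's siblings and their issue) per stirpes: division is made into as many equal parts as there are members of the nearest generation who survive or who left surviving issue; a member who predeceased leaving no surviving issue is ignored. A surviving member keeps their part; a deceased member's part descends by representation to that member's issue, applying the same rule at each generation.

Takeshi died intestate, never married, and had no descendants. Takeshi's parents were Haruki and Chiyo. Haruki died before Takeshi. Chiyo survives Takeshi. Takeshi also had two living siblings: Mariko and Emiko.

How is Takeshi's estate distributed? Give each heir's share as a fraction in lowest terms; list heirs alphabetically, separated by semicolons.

Only one parent, Chiyo, survives, so Chiyo takes the entire estate. The siblings take nothing because a surviving parent has priority.

Chiyo 1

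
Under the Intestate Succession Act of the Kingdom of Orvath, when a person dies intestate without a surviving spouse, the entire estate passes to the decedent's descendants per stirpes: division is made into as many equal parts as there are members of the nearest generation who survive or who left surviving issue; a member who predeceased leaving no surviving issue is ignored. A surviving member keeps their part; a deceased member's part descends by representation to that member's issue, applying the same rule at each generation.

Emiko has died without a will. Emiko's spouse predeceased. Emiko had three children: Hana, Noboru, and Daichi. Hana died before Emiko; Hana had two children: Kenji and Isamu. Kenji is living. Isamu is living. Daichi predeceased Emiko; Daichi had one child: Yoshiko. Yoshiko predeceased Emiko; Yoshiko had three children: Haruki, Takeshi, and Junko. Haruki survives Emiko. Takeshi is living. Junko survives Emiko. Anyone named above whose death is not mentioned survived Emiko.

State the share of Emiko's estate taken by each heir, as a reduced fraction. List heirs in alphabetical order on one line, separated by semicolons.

There is no surviving spouse, so the entire estate passes to Emiko's descendants per stirpes.
The estate is divided into 3 equal shares of 1/3 among Hana, Noboru, Daichi.
Hana predeceased; the 1/3 allotted to Hana's branch passes to Hana's issue by representation.
The 1/3 is divided into 2 equal shares of 1/6 among Kenji, Isamu.
Kenji is living and takes 1/6.
Isamu is living and takes 1/6.
Noboru is living and takes 1/3.
Daichi predeceased; the 1/3 allotted to Daichi's branch passes to Daichi's issue by representation.
Yoshiko's line is the sole branch at this level, so the full 1/3 passes to Yoshiko's issue by representation.
The 1/3 is divided into 3 equal shares of 1/9 among Haruki, Takeshi, Junko.
Haruki is living and takes 1/9.
Takeshi is living and takes 1/9.
Junko is living and takes 1/9.

Haruki 1/9; Isamu 1/6; Junko 1/9; Kenji 1/6; Noboru 1/3; Takeshi 1/9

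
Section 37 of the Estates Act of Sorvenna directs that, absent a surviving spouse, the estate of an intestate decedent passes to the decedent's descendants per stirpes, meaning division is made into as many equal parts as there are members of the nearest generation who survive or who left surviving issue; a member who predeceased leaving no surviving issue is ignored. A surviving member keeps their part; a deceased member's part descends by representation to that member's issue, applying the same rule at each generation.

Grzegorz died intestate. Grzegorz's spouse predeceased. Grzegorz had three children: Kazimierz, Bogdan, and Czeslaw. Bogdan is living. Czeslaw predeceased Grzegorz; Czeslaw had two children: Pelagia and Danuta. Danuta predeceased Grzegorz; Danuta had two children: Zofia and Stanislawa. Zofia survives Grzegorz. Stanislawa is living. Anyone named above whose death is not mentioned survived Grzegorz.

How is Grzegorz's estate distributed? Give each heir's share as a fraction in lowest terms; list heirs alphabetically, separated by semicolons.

There is no surviving spouse, so the entire estate passes to Grzegorz's descendants per stirpes.
The estate is divided into 3 equal shares of 1/3 among Kazimierz, Bogdan, Czeslaw.
Kazimierz is living and takes 1/3.
Bogdan is living and takes 1/3.
Czeslaw predeceased; the 1/3 allotted to Czeslaw's branch passes to Czeslaw's issue by representation.
The 1/3 is divided into 2 equal shares of 1/6 among Pelagia, Danuta.
Pelagia is living and takes 1/6.
Danuta predeceased; the 1/6 allotted to Danuta's branch passes to Danuta's issue by representation.
The 1/6 is divided into 2 equal shares of 1/12 among Zofia, Stanislawa.
Zofia is living and takes 1/12.
Stanislawa is living and takes 1/12.

Bogdan 1/3; Kazimierz 1/3; Pelagia 1/6; Stanislawa 1/12; Zofia 1/12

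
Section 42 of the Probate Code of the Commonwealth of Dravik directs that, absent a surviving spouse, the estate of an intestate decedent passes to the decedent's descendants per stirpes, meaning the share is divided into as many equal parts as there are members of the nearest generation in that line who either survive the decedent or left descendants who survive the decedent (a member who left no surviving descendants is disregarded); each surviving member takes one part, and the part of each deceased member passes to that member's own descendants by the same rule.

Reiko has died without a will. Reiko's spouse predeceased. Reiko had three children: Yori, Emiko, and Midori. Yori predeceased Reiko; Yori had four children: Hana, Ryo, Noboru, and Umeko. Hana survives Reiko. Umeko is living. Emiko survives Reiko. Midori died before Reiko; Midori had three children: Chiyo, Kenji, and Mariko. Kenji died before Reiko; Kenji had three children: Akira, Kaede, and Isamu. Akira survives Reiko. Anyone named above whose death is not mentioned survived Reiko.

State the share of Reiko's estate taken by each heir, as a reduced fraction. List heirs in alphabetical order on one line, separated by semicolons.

Akira 1/27; Chiyo 1/9; Emiko 1/3; Hana 1/12; Isamu 1/27; Kaede 1/27; Mariko 1/9; Noboru 1/12; Ryo 1/12; Umeko 1/12

There is no surviving spouse, so the entire estate passes to Reiko's descendants per stirpes.
The estate is divided into 3 equal shares of 1/3 among Yori, Emiko, Midori.
Yori predeceased; the 1/3 allotted to Yori's branch passes to Yori's issue by representation.
The 1/3 is divided into 4 equal shares of 1/12 among Hana, Ryo, Noboru, Umeko.
Hana is living and takes 1/12.
Ryo is living and takes 1/12.
Noboru is living and takes 1/12.
Umeko is living and takes 1/12.
Emiko is living and takes 1/3.
Midori predeceased; the 1/3 allotted to Midori's branch passes to Midori's issue by representation.
The 1/3 is divided into 3 equal shares of 1/9 among Chiyo, Kenji, Mariko.
Chiyo is living and takes 1/9.
Kenji predeceased; the 1/9 allotted to Kenji's branch passes to Kenji's issue by representation.
The 1/9 is divided into 3 equal shares of 1/27 among Akira, Kaede, Isamu.
Akira is living and takes 1/27.
Kaede is living and takes 1/27.
Isamu is living and takes 1/27.
Mariko is living and takes 1/9.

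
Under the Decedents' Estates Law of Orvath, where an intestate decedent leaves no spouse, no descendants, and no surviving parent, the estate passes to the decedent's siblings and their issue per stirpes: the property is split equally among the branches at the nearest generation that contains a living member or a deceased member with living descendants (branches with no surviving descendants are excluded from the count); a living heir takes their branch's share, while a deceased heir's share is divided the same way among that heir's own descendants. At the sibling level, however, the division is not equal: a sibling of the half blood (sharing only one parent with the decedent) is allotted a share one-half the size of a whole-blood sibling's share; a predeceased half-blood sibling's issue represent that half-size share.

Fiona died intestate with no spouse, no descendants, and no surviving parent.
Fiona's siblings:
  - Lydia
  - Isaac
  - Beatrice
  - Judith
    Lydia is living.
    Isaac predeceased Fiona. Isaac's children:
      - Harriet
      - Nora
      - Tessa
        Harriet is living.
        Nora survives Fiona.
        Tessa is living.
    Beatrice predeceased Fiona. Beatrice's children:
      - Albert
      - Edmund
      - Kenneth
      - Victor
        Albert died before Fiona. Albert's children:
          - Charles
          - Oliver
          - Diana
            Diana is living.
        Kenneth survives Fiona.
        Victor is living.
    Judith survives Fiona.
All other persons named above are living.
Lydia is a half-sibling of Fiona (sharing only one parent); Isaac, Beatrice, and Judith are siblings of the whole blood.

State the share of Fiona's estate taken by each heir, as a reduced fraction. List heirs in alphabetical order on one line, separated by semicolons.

No spouse, descendants, or parent survives, so the estate passes to Fiona's siblings per stirpes.
Half-blood siblings count for one-half the weight of whole-blood siblings at the initial division.
Dividing 1 in proportion to weights (total weight 7/2): Lydia (weight 1/2) → 1/7; Isaac (weight 1) → 2/7; Beatrice (weight 1) → 2/7; Judith (weight 1) → 2/7.
Lydia is living and takes 1/7.
Isaac predeceased; the 2/7 allotted to Isaac's branch passes to Isaac's issue by representation.
The 2/7 is divided into 3 equal shares of 2/21 among Harriet, Nora, Tessa.
Harriet is living and takes 2/21.
Nora is living and takes 2/21.
Tessa is living and takes 2/21.
Beatrice predeceased; the 2/7 allotted to Beatrice's branch passes to Beatrice's issue by representation.
The 2/7 is divided into 4 equal shares of 1/14 among Albert, Edmund, Kenneth, Victor.
Albert predeceased; the 1/14 allotted to Albert's branch passes to Albert's issue by representation.
The 1/14 is divided into 3 equal shares of 1/42 among Charles, Oliver, Diana.
Charles is living and takes 1/42.
Oliver is living and takes 1/42.
Diana is living and takes 1/42.
Edmund is living and takes 1/14.
Kenneth is living and takes 1/14.
Victor is living and takes 1/14.
Judith is living and takes 2/7.

Charles 1/42; Diana 1/42; Edmund 1/14; Harriet 2/21; Judith 2/7; Kenneth 1/14; Lydia 1/7; Nora 2/21; Oliver 1/42; Tessa 2/21; Victor 1/14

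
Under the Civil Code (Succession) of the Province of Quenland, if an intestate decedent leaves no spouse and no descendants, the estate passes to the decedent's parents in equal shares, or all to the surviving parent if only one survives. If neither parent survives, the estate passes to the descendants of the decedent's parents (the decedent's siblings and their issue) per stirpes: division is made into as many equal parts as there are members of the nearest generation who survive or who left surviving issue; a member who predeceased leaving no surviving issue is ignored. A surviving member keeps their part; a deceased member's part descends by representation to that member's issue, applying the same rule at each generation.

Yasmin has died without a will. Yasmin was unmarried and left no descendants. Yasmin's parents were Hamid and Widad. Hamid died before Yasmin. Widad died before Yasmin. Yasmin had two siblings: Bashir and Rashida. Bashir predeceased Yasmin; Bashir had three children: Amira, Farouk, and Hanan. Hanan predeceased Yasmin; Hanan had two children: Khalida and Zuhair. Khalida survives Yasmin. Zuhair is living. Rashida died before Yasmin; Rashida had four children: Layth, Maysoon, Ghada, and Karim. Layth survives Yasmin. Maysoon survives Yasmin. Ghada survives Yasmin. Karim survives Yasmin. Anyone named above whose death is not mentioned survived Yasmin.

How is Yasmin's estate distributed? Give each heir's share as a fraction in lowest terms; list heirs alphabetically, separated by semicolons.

Amira 1/6; Farouk 1/6; Ghada 1/8; Karim 1/8; Khalida 1/12; Layth 1/8; Maysoon 1/8; Zuhair 1/12

Neither parent survives and there are no descendants, so the estate passes to Yasmin's siblings and their issue per stirpes.
The estate is divided into 2 equal shares of 1/2 among Bashir, Rashida.
Bashir predeceased; the 1/2 allotted to Bashir's branch passes to Bashir's issue by representation.
The 1/2 is divided into 3 equal shares of 1/6 among Amira, Farouk, Hanan.
Amira is living and takes 1/6.
Farouk is living and takes 1/6.
Hanan predeceased; the 1/6 allotted to Hanan's branch passes to Hanan's issue by representation.
The 1/6 is divided into 2 equal shares of 1/12 among Khalida, Zuhair.
Khalida is living and takes 1/12.
Zuhair is living and takes 1/12.
Rashida predeceased; the 1/2 allotted to Rashida's branch passes to Rashida's issue by representation.
The 1/2 is divided into 4 equal shares of 1/8 among Layth, Maysoon, Ghada, Karim.
Layth is living and takes 1/8.
Maysoon is living and takes 1/8.
Ghada is living and takes 1/8.
Karim is living and takes 1/8.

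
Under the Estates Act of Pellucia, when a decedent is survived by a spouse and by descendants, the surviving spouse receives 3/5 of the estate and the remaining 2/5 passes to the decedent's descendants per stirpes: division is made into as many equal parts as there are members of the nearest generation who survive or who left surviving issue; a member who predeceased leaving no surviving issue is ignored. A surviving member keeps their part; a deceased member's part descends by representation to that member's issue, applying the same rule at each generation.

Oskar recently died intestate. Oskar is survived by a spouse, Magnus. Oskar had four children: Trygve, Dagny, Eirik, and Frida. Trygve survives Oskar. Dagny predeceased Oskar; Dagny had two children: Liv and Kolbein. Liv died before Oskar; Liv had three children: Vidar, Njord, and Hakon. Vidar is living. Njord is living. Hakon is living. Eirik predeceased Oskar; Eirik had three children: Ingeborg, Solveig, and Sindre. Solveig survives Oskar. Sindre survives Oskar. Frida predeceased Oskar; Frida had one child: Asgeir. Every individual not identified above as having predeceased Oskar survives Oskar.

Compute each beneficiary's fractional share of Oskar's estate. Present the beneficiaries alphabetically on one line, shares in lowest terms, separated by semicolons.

Asgeir 1/10; Hakon 1/60; Ingeborg 1/30; Kolbein 1/20; Magnus 3/5; Njord 1/60; Sindre 1/30; Solveig 1/30; Trygve 1/10; Vidar 1/60

Magnus, as surviving spouse, takes 3/5.
The remaining 2/5 passes to Oskar's descendants per stirpes.
The 2/5 is divided into 4 equal shares of 1/10 among Trygve, Dagny, Eirik, Frida.
Trygve is living and takes 1/10.
Dagny predeceased; the 1/10 allotted to Dagny's branch passes to Dagny's issue by representation.
The 1/10 is divided into 2 equal shares of 1/20 among Liv, Kolbein.
Liv predeceased; the 1/20 allotted to Liv's branch passes to Liv's issue by representation.
The 1/20 is divided into 3 equal shares of 1/60 among Vidar, Njord, Hakon.
Vidar is living and takes 1/60.
Njord is living and takes 1/60.
Hakon is living and takes 1/60.
Kolbein is living and takes 1/20.
Eirik predeceased; the 1/10 allotted to Eirik's branch passes to Eirik's issue by representation.
The 1/10 is divided into 3 equal shares of 1/30 among Ingeborg, Solveig, Sindre.
Ingeborg is living and takes 1/30.
Solveig is living and takes 1/30.
Sindre is living and takes 1/30.
Frida predeceased; the 1/10 allotted to Frida's branch passes to Frida's issue by representation.
Asgeir is the sole taker at this level and receives the full 1/10.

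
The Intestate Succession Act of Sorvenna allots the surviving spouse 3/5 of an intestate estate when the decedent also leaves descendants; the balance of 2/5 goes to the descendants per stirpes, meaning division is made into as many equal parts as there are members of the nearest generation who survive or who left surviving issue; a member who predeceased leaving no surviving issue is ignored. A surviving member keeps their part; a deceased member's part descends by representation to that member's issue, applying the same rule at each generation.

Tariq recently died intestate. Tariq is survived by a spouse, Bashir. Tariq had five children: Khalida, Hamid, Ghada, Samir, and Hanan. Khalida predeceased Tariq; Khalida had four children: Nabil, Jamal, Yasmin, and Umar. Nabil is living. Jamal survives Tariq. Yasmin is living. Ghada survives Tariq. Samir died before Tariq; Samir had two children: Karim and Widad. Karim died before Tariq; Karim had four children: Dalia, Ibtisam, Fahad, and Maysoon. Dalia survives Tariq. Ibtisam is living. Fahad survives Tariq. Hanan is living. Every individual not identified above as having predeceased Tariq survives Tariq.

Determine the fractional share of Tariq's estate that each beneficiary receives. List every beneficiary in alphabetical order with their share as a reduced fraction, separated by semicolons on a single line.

Bashir 3/5; Dalia 1/100; Fahad 1/100; Ghada 2/25; Hamid 2/25; Hanan 2/25; Ibtisam 1/100; Jamal 1/50; Maysoon 1/100; Nabil 1/50; Umar 1/50; Widad 1/25; Yasmin 1/50

Bashir, as surviving spouse, takes 3/5.
The remaining 2/5 passes to Tariq's descendants per stirpes.
The 2/5 is divided into 5 equal shares of 2/25 among Khalida, Hamid, Ghada, Samir, Hanan.
Khalida predeceased; the 2/25 allotted to Khalida's branch passes to Khalida's issue by representation.
The 2/25 is divided into 4 equal shares of 1/50 among Nabil, Jamal, Yasmin, Umar.
Nabil is living and takes 1/50.
Jamal is living and takes 1/50.
Yasmin is living and takes 1/50.
Umar is living and takes 1/50.
Hamid is living and takes 2/25.
Ghada is living and takes 2/25.
Samir predeceased; the 2/25 allotted to Samir's branch passes to Samir's issue by representation.
The 2/25 is divided into 2 equal shares of 1/25 among Karim, Widad.
Karim predeceased; the 1/25 allotted to Karim's branch passes to Karim's issue by representation.
The 1/25 is divided into 4 equal shares of 1/100 among Dalia, Ibtisam, Fahad, Maysoon.
Dalia is living and takes 1/100.
Ibtisam is living and takes 1/100.
Fahad is living and takes 1/100.
Maysoon is living and takes 1/100.
Widad is living and takes 1/25.
Hanan is living and takes 2/25.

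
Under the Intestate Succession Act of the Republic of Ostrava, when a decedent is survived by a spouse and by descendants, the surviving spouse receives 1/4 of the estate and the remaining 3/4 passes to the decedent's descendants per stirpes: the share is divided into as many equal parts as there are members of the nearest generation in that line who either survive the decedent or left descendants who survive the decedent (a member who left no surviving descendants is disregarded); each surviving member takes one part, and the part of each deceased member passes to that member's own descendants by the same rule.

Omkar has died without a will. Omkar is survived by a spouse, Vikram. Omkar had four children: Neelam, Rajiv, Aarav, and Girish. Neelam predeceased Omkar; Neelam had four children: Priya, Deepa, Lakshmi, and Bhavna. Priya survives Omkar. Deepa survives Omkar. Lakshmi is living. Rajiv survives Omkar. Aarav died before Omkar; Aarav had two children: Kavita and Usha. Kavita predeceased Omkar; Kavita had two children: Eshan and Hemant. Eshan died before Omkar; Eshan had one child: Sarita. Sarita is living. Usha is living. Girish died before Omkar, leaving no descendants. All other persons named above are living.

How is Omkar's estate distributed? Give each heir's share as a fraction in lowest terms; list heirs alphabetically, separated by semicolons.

Bhavna 1/16; Deepa 1/16; Hemant 1/16; Lakshmi 1/16; Priya 1/16; Rajiv 1/4; Sarita 1/16; Usha 1/8; Vikram 1/4

Vikram, as surviving spouse, takes 1/4.
The remaining 3/4 passes to Omkar's descendants per stirpes.
Girish left no surviving issue, so that branch lapses and is disregarded.
The 3/4 is divided into 3 equal shares of 1/4 among Neelam, Rajiv, Aarav.
Neelam predeceased; the 1/4 allotted to Neelam's branch passes to Neelam's issue by representation.
The 1/4 is divided into 4 equal shares of 1/16 among Priya, Deepa, Lakshmi, Bhavna.
Priya is living and takes 1/16.
Deepa is living and takes 1/16.
Lakshmi is living and takes 1/16.
Bhavna is living and takes 1/16.
Rajiv is living and takes 1/4.
Aarav predeceased; the 1/4 allotted to Aarav's branch passes to Aarav's issue by representation.
The 1/4 is divided into 2 equal shares of 1/8 among Kavita, Usha.
Kavita predeceased; the 1/8 allotted to Kavita's branch passes to Kavita's issue by representation.
The 1/8 is divided into 2 equal shares of 1/16 among Eshan, Hemant.
Eshan predeceased; the 1/16 allotted to Eshan's branch passes to Eshan's issue by representation.
Sarita is the sole taker at this level and receives the full 1/16.
Hemant is living and takes 1/16.
Usha is living and takes 1/8.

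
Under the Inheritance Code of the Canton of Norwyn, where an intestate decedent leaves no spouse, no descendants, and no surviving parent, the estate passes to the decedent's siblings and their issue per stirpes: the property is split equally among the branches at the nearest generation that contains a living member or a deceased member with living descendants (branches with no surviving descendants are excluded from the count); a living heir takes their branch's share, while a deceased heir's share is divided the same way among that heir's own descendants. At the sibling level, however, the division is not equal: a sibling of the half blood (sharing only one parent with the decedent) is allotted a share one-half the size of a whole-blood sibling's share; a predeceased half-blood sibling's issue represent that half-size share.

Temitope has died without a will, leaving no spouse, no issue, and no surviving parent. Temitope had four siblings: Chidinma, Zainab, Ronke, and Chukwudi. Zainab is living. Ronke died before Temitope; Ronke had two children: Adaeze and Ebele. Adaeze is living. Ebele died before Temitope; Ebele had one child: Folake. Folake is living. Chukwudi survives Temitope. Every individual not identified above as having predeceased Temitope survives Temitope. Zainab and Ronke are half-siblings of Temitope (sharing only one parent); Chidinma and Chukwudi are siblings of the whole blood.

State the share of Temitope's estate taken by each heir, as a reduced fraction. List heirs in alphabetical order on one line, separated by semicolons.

No spouse, descendants, or parent survives, so the estate passes to Temitope's siblings per stirpes.
Half-blood siblings count for one-half the weight of whole-blood siblings at the initial division.
Dividing 1 in proportion to weights (total weight 3): Chidinma (weight 1) → 1/3; Zainab (weight 1/2) → 1/6; Ronke (weight 1/2) → 1/6; Chukwudi (weight 1) → 1/3.
Chidinma is living and takes 1/3.
Zainab is living and takes 1/6.
Ronke predeceased; the 1/6 allotted to Ronke's branch passes to Ronke's issue by representation.
The 1/6 is divided into 2 equal shares of 1/12 among Adaeze, Ebele.
Adaeze is living and takes 1/12.
Ebele predeceased; the 1/12 allotted to Ebele's branch passes to Ebele's issue by representation.
Folake is the sole taker at this level and receives the full 1/12.
Chukwudi is living and takes 1/3.

Adaeze 1/12; Chidinma 1/3; Chukwudi 1/3; Folake 1/12; Zainab 1/6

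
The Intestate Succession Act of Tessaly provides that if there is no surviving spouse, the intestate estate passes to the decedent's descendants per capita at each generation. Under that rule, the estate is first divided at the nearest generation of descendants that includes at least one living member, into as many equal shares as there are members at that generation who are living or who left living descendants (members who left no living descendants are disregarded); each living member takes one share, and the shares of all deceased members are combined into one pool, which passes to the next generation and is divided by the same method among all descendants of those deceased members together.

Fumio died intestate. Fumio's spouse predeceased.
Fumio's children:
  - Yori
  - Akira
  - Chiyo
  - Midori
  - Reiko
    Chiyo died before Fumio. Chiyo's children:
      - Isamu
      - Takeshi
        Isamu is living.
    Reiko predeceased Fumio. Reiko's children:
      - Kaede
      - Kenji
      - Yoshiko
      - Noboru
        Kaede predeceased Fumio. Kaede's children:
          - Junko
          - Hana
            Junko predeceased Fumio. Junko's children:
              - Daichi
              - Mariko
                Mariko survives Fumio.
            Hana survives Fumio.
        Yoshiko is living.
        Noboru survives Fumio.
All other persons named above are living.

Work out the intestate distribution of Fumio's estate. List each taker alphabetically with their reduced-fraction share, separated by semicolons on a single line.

Akira 1/5; Daichi 1/60; Hana 1/30; Isamu 1/15; Kenji 1/15; Mariko 1/60; Midori 1/5; Noboru 1/15; Takeshi 1/15; Yori 1/5; Yoshiko 1/15

There is no surviving spouse, so the entire estate passes to Fumio's descendants per capita at each generation.
At generation 1 (Yori, Akira, Chiyo, Midori, Reiko) there are 5 shares of (1)/5 = 1/5 each.
Living: Yori, Akira, and Midori — each takes 1/5.
Deceased: Chiyo and Reiko. Their combined 2/5 is pooled and carried to generation 2.
At generation 2 (Isamu, Takeshi, Kaede, Kenji, Yoshiko, Noboru) there are 6 shares of (2/5)/6 = 1/15 each.
Living: Isamu, Takeshi, Kenji, Yoshiko, and Noboru — each takes 1/15.
Deceased: Kaede. That 1/15 share is carried to generation 3.
At generation 3 (Junko, Hana) there are 2 shares of (1/15)/2 = 1/30 each.
Living: Hana — each takes 1/30.
Deceased: Junko. That 1/30 share is carried to generation 4.
At generation 4 (Daichi, Mariko) there are 2 shares of (1/30)/2 = 1/60 each.
Living: Daichi and Mariko — each takes 1/60.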